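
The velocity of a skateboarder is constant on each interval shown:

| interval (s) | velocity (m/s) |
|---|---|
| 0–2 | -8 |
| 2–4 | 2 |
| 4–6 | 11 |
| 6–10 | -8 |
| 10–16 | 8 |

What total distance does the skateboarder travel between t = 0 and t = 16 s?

122 m

Total distance travelled is ∫|v| dt — sum the magnitudes of each area piece.
0–2 s: |-8| × 2 = 16 m
2–4 s: |2| × 2 = 4 m
4–6 s: |11| × 2 = 22 m
6–10 s: |-8| × 4 = 32 m
10–16 s: |8| × 6 = 48 m
Total distance = 122 m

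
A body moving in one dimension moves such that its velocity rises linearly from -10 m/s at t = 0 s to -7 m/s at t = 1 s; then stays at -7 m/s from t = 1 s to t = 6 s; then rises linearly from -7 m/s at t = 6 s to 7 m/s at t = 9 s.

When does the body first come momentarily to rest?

t = 7.5 s

v changes sign on 6–9 s (from -7 to 7); the graph is linear there, so v = 0 at t = 6 + (7)·(9 − 6)/(7 − -7) = 7.5 s.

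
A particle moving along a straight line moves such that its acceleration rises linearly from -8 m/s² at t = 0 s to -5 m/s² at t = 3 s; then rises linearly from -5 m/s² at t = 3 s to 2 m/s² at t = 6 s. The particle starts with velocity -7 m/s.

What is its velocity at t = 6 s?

Δv equals the area under the a-t graph; then v = v₀ + Δv.
0–3 s: ½(-8 + -5)(3) = -19.5 m/s
3–6 s: ½(-5 + 2)(3) = -4.5 m/s
Δv = -24 m/s, so v(6) = -7 + (-24) = -31 m/s.

-31 m/s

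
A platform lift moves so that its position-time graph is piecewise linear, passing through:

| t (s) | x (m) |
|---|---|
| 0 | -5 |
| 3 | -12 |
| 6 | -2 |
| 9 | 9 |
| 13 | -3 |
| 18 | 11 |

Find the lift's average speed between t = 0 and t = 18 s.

Average speed = (total path length)/(elapsed time); on a piecewise-linear x-t graph the path length is Σ|Δx|.
0–3 s: |Δx| = |-12 − -5| = 7 m
3–6 s: |Δx| = |-2 − -12| = 10 m
6–9 s: |Δx| = |9 − -2| = 11 m
9–13 s: |Δx| = |-3 − 9| = 12 m
13–18 s: |Δx| = |11 − -3| = 14 m
Total path = 54 m; average speed = 54/18 = 3 m/s.

3 m/s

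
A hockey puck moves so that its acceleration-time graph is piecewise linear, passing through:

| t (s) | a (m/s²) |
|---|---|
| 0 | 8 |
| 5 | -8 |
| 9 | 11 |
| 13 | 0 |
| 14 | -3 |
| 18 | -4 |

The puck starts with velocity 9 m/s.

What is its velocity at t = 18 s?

Δv equals the area under the a-t graph; then v = v₀ + Δv.
0–5 s: ½(8 + -8)(5) = 0 m/s
5–9 s: ½(-8 + 11)(4) = 6 m/s
9–13 s: ½(11 + 0)(4) = 22 m/s
13–14 s: ½(0 + -3)(1) = -1.5 m/s
14–18 s: ½(-3 + -4)(4) = -14 m/s
Δv = 12.5 m/s, so v(18) = 9 + (12.5) = 21.5 m/s.

21.5 m/s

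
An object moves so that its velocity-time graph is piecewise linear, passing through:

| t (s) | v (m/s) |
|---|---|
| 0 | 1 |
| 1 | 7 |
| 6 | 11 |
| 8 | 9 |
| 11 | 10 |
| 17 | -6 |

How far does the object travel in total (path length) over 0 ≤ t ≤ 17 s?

Total distance travelled is ∫|v| dt — sum the magnitudes of each area piece.
0–1 s: |½(1 + 7)(1)| = 4 m
1–6 s: |½(7 + 11)(5)| = 45 m
6–8 s: |½(11 + 9)(2)| = 20 m
8–11 s: |½(9 + 10)(3)| = 28.5 m
11–17 s: v = 0 at t = 14.75 s; triangle areas 18.75 + 6.75 = 25.5 m
Total distance = 123 m

123 m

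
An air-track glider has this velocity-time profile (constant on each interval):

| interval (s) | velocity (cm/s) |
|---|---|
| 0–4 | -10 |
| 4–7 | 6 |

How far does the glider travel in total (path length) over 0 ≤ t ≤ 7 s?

58 cm

Distance (not displacement) is the total path length: add the absolute areas under v-t.
0–4 s: |-10| × 4 = 40 cm
4–7 s: |6| × 3 = 18 cm
Total distance = 58 cm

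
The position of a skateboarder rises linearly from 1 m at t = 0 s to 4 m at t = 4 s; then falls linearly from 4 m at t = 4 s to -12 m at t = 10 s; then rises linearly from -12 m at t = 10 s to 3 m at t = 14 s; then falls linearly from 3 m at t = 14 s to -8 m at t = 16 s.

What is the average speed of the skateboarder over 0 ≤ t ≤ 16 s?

2.8125 m/s

Average speed = (total path length)/(elapsed time); on a piecewise-linear x-t graph the path length is Σ|Δx|.
0–4 s: |Δx| = |4 − 1| = 3 m
4–10 s: |Δx| = |-12 − 4| = 16 m
10–14 s: |Δx| = |3 − -12| = 15 m
14–16 s: |Δx| = |-8 − 3| = 11 m
Total path = 45 m; average speed = 45/16 = 2.8125 m/s.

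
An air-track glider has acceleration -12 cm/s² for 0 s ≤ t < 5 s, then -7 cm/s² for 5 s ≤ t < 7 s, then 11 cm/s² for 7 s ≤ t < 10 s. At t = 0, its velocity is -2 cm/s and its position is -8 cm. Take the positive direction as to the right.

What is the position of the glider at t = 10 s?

On each constant-a segment, Δv = aΔt and Δx = v₀Δt + ½aΔt²; chain segment to segment.
0–5 s: v starts -2 cm/s; Δx = -2·5 + ½·-12·5² = -160 cm; v ends -62 cm/s.
5–7 s: v starts -62 cm/s; Δx = -62·2 + ½·-7·2² = -138 cm; v ends -76 cm/s.
7–10 s: v starts -76 cm/s; Δx = -76·3 + ½·11·3² = -178.5 cm; v ends -43 cm/s.
x(10) = -8 + Σ Δx = -484.5 cm.

-484.5 cm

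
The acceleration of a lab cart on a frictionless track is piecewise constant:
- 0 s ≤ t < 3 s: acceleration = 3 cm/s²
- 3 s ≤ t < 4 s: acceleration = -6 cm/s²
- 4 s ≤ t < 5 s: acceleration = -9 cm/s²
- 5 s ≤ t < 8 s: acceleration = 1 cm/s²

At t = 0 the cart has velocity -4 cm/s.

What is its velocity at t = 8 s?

Δv equals the area under the a-t graph; then v = v₀ + Δv.
0–3 s: 3 × 3 = 9 cm/s
3–4 s: -6 × 1 = -6 cm/s
4–5 s: -9 × 1 = -9 cm/s
5–8 s: 1 × 3 = 3 cm/s
Δv = -3 cm/s, so v(8) = -4 + (-3) = -7 cm/s.

-7 cm/s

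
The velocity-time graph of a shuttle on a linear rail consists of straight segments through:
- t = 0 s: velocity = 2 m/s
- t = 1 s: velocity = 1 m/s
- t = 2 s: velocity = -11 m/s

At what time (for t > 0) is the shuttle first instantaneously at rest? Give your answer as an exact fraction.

t = 13/12 s

v changes sign on 1–2 s (from 1 to -11); the graph is linear there, so v = 0 at t = 1 + (-1)·(2 − 1)/(-11 − 1) = 13/12 s.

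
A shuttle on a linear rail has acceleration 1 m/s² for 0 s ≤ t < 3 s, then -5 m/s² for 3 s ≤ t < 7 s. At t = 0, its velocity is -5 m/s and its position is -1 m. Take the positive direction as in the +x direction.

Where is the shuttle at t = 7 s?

-59.5 m

On each constant-a segment, Δv = aΔt and Δx = v₀Δt + ½aΔt²; chain segment to segment.
0–3 s: v starts -5 m/s; Δx = -5·3 + ½·1·3² = -10.5 m; v ends -2 m/s.
3–7 s: v starts -2 m/s; Δx = -2·4 + ½·-5·4² = -48 m; v ends -22 m/s.
x(7) = -1 + Σ Δx = -59.5 m.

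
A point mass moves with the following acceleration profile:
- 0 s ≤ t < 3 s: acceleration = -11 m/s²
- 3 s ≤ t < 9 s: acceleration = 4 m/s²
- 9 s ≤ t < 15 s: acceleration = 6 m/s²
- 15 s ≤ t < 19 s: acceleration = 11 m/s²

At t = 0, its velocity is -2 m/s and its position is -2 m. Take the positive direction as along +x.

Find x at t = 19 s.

On each constant-a segment, Δv = aΔt and Δx = v₀Δt + ½aΔt²; chain segment to segment.
0–3 s: v starts -2 m/s; Δx = -2·3 + ½·-11·3² = -55.5 m; v ends -35 m/s.
3–9 s: v starts -35 m/s; Δx = -35·6 + ½·4·6² = -138 m; v ends -11 m/s.
9–15 s: v starts -11 m/s; Δx = -11·6 + ½·6·6² = 42 m; v ends 25 m/s.
15–19 s: v starts 25 m/s; Δx = 25·4 + ½·11·4² = 188 m; v ends 69 m/s.
x(19) = -2 + Σ Δx = 34.5 m.

34.5 m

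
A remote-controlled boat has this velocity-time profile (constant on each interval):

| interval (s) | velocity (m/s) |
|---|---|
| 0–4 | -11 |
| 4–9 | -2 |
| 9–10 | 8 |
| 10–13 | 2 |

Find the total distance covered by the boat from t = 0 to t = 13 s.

68 m

Total distance travelled is ∫|v| dt — sum the magnitudes of each area piece.
0–4 s: |-11| × 4 = 44 m
4–9 s: |-2| × 5 = 10 m
9–10 s: |8| × 1 = 8 m
10–13 s: |2| × 3 = 6 m
Total distance = 68 m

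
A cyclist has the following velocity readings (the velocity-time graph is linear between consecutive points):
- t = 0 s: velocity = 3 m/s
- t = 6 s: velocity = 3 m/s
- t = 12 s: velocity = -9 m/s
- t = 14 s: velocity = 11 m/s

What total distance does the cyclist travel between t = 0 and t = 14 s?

50.6 m

Distance (not displacement) is the total path length: add the absolute areas under v-t.
0–6 s: |3| × 6 = 18 m
6–12 s: v = 0 at t = 7.5 s; triangle areas 2.25 + 20.25 = 22.5 m
12–14 s: v = 0 at t = 12.9 s; triangle areas 4.05 + 6.05 = 10.1 m
Total distance = 50.6 m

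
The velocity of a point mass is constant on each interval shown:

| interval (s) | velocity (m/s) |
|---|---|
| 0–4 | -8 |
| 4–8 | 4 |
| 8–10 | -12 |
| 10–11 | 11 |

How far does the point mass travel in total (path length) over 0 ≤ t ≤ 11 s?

Total distance travelled is ∫|v| dt — sum the magnitudes of each area piece.
0–4 s: |-8| × 4 = 32 m
4–8 s: |4| × 4 = 16 m
8–10 s: |-12| × 2 = 24 m
10–11 s: |11| × 1 = 11 m
Total distance = 83 m

83 m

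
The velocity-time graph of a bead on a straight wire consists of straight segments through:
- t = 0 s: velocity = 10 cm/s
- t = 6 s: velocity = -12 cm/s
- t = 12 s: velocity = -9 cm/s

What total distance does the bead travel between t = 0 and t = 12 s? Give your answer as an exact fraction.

1059/11 cm

Distance (not displacement) is the total path length: add the absolute areas under v-t.
0–6 s: v = 0 at t = 30/11 s; triangle areas 150/11 + 216/11 = 366/11 cm
6–12 s: |½(-12 + -9)(6)| = 63 cm
Total distance = 1059/11 cm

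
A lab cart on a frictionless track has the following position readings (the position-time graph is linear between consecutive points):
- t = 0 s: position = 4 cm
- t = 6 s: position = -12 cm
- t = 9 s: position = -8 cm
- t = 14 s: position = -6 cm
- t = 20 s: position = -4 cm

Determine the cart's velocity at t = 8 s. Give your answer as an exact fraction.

Velocity is the slope of the x-t graph on 6–9 s: (-8 − -12)/(9 − 6) = 4/3 cm/s.

4/3 cm/s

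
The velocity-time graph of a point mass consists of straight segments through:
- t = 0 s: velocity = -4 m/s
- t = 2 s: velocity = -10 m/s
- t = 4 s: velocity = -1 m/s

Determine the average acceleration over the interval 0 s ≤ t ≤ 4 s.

0.75 m/s²

Average acceleration = Δv/Δt = (-1 − -4)/(4 − 0) = 0.75 m/s².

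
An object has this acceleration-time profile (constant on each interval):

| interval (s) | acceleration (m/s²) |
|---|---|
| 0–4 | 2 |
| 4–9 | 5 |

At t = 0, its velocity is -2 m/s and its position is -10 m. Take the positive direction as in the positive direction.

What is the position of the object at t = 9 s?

90.5 m

On each constant-a segment, Δv = aΔt and Δx = v₀Δt + ½aΔt²; chain segment to segment.
0–4 s: v starts -2 m/s; Δx = -2·4 + ½·2·4² = 8 m; v ends 6 m/s.
4–9 s: v starts 6 m/s; Δx = 6·5 + ½·5·5² = 92.5 m; v ends 31 m/s.
x(9) = -10 + Σ Δx = 90.5 m.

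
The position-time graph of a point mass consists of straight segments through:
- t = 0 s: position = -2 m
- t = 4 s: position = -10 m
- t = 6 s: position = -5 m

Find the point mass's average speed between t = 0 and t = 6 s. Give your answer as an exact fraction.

13/6 m/s

Average speed = (total path length)/(elapsed time); on a piecewise-linear x-t graph the path length is Σ|Δx|.
0–4 s: |Δx| = |-10 − -2| = 8 m
4–6 s: |Δx| = |-5 − -10| = 5 m
Total path = 13 m; average speed = 13/6 = 13/6 m/s.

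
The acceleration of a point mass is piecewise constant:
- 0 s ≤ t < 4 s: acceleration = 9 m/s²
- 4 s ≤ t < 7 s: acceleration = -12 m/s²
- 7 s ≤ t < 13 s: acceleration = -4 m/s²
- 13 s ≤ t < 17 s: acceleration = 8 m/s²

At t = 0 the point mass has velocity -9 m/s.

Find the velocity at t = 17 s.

Δv equals the area under the a-t graph; then v = v₀ + Δv.
0–4 s: 9 × 4 = 36 m/s
4–7 s: -12 × 3 = -36 m/s
7–13 s: -4 × 6 = -24 m/s
13–17 s: 8 × 4 = 32 m/s
Δv = 8 m/s, so v(17) = -9 + (8) = -1 m/s.

-1 m/s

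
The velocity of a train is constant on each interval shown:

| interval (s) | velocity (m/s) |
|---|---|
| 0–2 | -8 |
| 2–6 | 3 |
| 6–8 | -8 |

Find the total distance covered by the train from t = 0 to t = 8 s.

Total distance travelled is ∫|v| dt — sum the magnitudes of each area piece.
0–2 s: |-8| × 2 = 16 m
2–6 s: |3| × 4 = 12 m
6–8 s: |-8| × 2 = 16 m
Total distance = 44 m

44 m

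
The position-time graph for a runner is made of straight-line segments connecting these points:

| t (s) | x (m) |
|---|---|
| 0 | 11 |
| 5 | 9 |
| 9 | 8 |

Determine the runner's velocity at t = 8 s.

-0.25 m/s

Velocity is the slope of the x-t graph on 5–9 s: (8 − 9)/(9 − 5) = -0.25 m/s.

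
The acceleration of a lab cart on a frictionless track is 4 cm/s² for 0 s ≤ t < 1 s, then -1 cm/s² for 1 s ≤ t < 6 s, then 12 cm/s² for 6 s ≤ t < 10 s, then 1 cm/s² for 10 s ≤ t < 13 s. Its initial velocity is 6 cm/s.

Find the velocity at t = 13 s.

56 cm/s

Δv equals the area under the a-t graph; then v = v₀ + Δv.
0–1 s: 4 × 1 = 4 cm/s
1–6 s: -1 × 5 = -5 cm/s
6–10 s: 12 × 4 = 48 cm/s
10–13 s: 1 × 3 = 3 cm/s
Δv = 50 cm/s, so v(13) = 6 + (50) = 56 cm/s.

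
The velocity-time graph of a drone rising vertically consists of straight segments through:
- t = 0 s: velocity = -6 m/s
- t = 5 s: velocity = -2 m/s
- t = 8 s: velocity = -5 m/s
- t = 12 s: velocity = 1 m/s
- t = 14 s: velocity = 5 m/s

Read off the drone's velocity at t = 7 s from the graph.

-4 m/s

On 5–8 s the graph is linear from -2 to -5 m/s: v(7) = -2 + (-5 − -2)·(7 − 5)/(8 − 5) = -4 m/s.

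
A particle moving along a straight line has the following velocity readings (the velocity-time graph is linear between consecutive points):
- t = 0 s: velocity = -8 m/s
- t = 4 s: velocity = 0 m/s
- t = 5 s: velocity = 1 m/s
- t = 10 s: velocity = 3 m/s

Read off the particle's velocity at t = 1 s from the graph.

-6 m/s

On 0–4 s the graph is linear from -8 to 0 m/s: v(1) = -8 + (0 − -8)·(1 − 0)/(4 − 0) = -6 m/s.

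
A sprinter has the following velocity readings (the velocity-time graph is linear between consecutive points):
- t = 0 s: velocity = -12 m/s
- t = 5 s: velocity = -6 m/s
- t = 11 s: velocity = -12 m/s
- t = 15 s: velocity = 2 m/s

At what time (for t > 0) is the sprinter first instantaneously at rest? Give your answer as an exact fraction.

t = 101/7 s

v changes sign on 11–15 s (from -12 to 2); the graph is linear there, so v = 0 at t = 11 + (12)·(15 − 11)/(2 − -12) = 101/7 s.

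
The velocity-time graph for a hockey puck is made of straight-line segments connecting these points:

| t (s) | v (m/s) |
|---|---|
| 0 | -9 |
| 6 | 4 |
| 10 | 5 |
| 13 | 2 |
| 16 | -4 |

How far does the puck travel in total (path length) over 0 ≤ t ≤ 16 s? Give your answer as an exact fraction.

Distance (not displacement) is the total path length: add the absolute areas under v-t.
0–6 s: v = 0 at t = 54/13 s; triangle areas 243/13 + 48/13 = 291/13 m
6–10 s: |½(4 + 5)(4)| = 18 m
10–13 s: |½(5 + 2)(3)| = 10.5 m
13–16 s: v = 0 at t = 14 s; triangle areas 1 + 4 = 5 m
Total distance = 1453/26 m

1453/26 m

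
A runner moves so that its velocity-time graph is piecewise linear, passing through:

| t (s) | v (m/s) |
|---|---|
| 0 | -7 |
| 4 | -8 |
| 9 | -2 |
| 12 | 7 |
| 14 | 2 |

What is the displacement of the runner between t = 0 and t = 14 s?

Displacement is the signed area under the v-t curve.
0–4 s: ½(-7 + -8)(4) = -30 m
4–9 s: ½(-8 + -2)(5) = -25 m
9–12 s: ½(-2 + 7)(3) = 7.5 m
12–14 s: ½(7 + 2)(2) = 9 m
Net displacement = -38.5 m

-38.5 m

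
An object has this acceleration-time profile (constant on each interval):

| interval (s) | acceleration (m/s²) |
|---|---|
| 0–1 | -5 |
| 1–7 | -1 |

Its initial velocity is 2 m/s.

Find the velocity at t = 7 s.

Δv equals the area under the a-t graph; then v = v₀ + Δv.
0–1 s: -5 × 1 = -5 m/s
1–7 s: -1 × 6 = -6 m/s
Δv = -11 m/s, so v(7) = 2 + (-11) = -9 m/s.

-9 m/s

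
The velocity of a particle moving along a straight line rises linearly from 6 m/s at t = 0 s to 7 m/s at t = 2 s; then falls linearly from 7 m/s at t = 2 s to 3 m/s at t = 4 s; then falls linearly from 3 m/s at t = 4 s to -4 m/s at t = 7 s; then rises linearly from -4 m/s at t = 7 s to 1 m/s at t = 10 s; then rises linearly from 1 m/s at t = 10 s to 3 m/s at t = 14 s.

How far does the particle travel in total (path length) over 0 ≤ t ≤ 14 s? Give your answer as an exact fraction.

1451/35 m

Distance (not displacement) is the total path length: add the absolute areas under v-t.
0–2 s: |½(6 + 7)(2)| = 13 m
2–4 s: |½(7 + 3)(2)| = 10 m
4–7 s: v = 0 at t = 37/7 s; triangle areas 27/14 + 24/7 = 75/14 m
7–10 s: v = 0 at t = 9.4 s; triangle areas 4.8 + 0.3 = 5.1 m
10–14 s: |½(1 + 3)(4)| = 8 m
Total distance = 1451/35 m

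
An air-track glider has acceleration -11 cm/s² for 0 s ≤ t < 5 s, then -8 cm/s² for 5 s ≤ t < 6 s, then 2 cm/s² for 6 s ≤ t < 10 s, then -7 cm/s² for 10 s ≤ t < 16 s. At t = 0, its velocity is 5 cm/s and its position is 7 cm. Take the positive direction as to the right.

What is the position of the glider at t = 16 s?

-801.5 cm

On each constant-a segment, Δv = aΔt and Δx = v₀Δt + ½aΔt²; chain segment to segment.
0–5 s: v starts 5 cm/s; Δx = 5·5 + ½·-11·5² = -112.5 cm; v ends -50 cm/s.
5–6 s: v starts -50 cm/s; Δx = -50·1 + ½·-8·1² = -54 cm; v ends -58 cm/s.
6–10 s: v starts -58 cm/s; Δx = -58·4 + ½·2·4² = -216 cm; v ends -50 cm/s.
10–16 s: v starts -50 cm/s; Δx = -50·6 + ½·-7·6² = -426 cm; v ends -92 cm/s.
x(16) = 7 + Σ Δx = -801.5 cm.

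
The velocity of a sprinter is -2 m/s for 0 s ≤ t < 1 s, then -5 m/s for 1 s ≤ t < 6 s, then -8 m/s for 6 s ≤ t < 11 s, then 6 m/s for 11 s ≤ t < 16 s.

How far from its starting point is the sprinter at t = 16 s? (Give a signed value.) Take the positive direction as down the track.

Displacement is the signed area under the v-t curve.
0–1 s: -2 × 1 = -2 m
1–6 s: -5 × 5 = -25 m
6–11 s: -8 × 5 = -40 m
11–16 s: 6 × 5 = 30 m
Net displacement = -37 m

-37 m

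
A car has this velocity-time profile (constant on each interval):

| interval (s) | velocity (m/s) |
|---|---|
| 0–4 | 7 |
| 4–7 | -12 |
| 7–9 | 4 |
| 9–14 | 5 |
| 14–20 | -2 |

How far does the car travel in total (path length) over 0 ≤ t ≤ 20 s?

109 m

Distance (not displacement) is the total path length: add the absolute areas under v-t.
0–4 s: |7| × 4 = 28 m
4–7 s: |-12| × 3 = 36 m
7–9 s: |4| × 2 = 8 m
9–14 s: |5| × 5 = 25 m
14–20 s: |-2| × 6 = 12 m
Total distance = 109 m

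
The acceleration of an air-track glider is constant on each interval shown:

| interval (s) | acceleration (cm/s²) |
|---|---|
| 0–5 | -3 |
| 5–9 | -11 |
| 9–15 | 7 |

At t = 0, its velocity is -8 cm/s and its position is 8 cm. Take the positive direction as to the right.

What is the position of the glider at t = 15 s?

-525.5 cm

On each constant-a segment, Δv = aΔt and Δx = v₀Δt + ½aΔt²; chain segment to segment.
0–5 s: v starts -8 cm/s; Δx = -8·5 + ½·-3·5² = -77.5 cm; v ends -23 cm/s.
5–9 s: v starts -23 cm/s; Δx = -23·4 + ½·-11·4² = -180 cm; v ends -67 cm/s.
9–15 s: v starts -67 cm/s; Δx = -67·6 + ½·7·6² = -276 cm; v ends -25 cm/s.
x(15) = 8 + Σ Δx = -525.5 cm.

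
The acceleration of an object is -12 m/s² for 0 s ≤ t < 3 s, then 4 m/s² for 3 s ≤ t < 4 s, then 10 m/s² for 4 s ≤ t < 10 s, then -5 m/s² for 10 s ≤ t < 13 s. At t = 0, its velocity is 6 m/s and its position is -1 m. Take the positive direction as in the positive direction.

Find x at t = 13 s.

38.5 m

On each constant-a segment, Δv = aΔt and Δx = v₀Δt + ½aΔt²; chain segment to segment.
0–3 s: v starts 6 m/s; Δx = 6·3 + ½·-12·3² = -36 m; v ends -30 m/s.
3–4 s: v starts -30 m/s; Δx = -30·1 + ½·4·1² = -28 m; v ends -26 m/s.
4–10 s: v starts -26 m/s; Δx = -26·6 + ½·10·6² = 24 m; v ends 34 m/s.
10–13 s: v starts 34 m/s; Δx = 34·3 + ½·-5·3² = 79.5 m; v ends 19 m/s.
x(13) = -1 + Σ Δx = 38.5 m.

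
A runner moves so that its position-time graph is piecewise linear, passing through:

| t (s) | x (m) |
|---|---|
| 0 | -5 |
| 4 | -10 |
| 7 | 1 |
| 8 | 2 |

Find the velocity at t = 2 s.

-1.25 m/s

Velocity is the slope of the x-t graph on 0–4 s: (-10 − -5)/(4 − 0) = -1.25 m/s.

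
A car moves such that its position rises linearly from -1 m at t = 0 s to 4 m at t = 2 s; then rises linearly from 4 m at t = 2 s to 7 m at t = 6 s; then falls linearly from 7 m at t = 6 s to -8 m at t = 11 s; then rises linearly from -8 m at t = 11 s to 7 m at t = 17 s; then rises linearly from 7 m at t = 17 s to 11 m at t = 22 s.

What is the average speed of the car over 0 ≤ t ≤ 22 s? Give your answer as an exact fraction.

Average speed = (total path length)/(elapsed time); on a piecewise-linear x-t graph the path length is Σ|Δx|.
0–2 s: |Δx| = |4 − -1| = 5 m
2–6 s: |Δx| = |7 − 4| = 3 m
6–11 s: |Δx| = |-8 − 7| = 15 m
11–17 s: |Δx| = |7 − -8| = 15 m
17–22 s: |Δx| = |11 − 7| = 4 m
Total path = 42 m; average speed = 42/22 = 21/11 m/s.

21/11 m/s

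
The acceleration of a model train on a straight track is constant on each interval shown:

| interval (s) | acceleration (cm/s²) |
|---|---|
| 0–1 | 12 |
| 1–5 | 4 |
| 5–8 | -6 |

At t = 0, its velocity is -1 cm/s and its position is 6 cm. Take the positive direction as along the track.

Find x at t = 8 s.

On each constant-a segment, Δv = aΔt and Δx = v₀Δt + ½aΔt²; chain segment to segment.
0–1 s: v starts -1 cm/s; Δx = -1·1 + ½·12·1² = 5 cm; v ends 11 cm/s.
1–5 s: v starts 11 cm/s; Δx = 11·4 + ½·4·4² = 76 cm; v ends 27 cm/s.
5–8 s: v starts 27 cm/s; Δx = 27·3 + ½·-6·3² = 54 cm; v ends 9 cm/s.
x(8) = 6 + Σ Δx = 141 cm.

141 cm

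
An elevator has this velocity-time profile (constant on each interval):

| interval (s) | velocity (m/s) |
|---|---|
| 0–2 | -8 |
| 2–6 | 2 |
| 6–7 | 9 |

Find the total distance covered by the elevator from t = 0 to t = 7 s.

33 m

Distance (not displacement) is the total path length: add the absolute areas under v-t.
0–2 s: |-8| × 2 = 16 m
2–6 s: |2| × 4 = 8 m
6–7 s: |9| × 1 = 9 m
Total distance = 33 m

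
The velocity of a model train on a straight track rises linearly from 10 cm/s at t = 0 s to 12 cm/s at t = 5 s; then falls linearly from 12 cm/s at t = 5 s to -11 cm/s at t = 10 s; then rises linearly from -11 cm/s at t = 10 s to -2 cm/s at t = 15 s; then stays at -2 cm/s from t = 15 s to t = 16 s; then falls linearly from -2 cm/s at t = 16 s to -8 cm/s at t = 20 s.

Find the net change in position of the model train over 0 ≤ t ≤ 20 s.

Net displacement equals the area under the velocity-time graph (areas below the axis count negative).
0–5 s: ½(10 + 12)(5) = 55 cm
5–10 s: ½(12 + -11)(5) = 2.5 cm
10–15 s: ½(-11 + -2)(5) = -32.5 cm
15–16 s: -2 × 1 = -2 cm
16–20 s: ½(-2 + -8)(4) = -20 cm
Net displacement = 3 cm

3 cm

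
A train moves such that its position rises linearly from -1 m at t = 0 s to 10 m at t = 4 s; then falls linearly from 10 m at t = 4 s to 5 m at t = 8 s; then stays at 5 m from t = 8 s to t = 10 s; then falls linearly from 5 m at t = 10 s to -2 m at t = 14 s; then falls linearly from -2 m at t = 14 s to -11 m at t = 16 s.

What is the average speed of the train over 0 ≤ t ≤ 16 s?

Average speed = (total path length)/(elapsed time); on a piecewise-linear x-t graph the path length is Σ|Δx|.
0–4 s: |Δx| = |10 − -1| = 11 m
4–8 s: |Δx| = |5 − 10| = 5 m
8–10 s: |Δx| = |5 − 5| = 0 m
10–14 s: |Δx| = |-2 − 5| = 7 m
14–16 s: |Δx| = |-11 − -2| = 9 m
Total path = 32 m; average speed = 32/16 = 2 m/s.

2 m/s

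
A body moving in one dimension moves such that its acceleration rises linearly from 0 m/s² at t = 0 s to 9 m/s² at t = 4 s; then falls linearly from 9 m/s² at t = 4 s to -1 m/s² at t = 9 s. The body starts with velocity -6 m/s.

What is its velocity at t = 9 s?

Δv equals the area under the a-t graph; then v = v₀ + Δv.
0–4 s: ½(0 + 9)(4) = 18 m/s
4–9 s: ½(9 + -1)(5) = 20 m/s
Δv = 38 m/s, so v(9) = -6 + (38) = 32 m/s.

32 m/s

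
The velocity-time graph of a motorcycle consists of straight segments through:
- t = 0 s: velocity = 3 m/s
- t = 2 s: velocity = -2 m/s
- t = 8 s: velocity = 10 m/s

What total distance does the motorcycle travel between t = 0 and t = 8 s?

28.6 m

Total distance travelled is ∫|v| dt — sum the magnitudes of each area piece.
0–2 s: v = 0 at t = 1.2 s; triangle areas 1.8 + 0.8 = 2.6 m
2–8 s: v = 0 at t = 3 s; triangle areas 1 + 25 = 26 m
Total distance = 28.6 m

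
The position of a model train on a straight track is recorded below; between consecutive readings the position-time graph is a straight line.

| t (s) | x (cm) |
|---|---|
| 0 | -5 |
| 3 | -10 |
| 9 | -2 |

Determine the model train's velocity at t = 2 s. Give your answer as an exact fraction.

-5/3 cm/s

Velocity is the slope of the x-t graph on 0–3 s: (-10 − -5)/(3 − 0) = -5/3 cm/s.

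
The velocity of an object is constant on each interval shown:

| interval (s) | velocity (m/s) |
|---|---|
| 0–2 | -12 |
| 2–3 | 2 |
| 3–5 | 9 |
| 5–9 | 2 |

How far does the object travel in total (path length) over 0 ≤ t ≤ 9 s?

52 m

Total distance travelled is ∫|v| dt — sum the magnitudes of each area piece.
0–2 s: |-12| × 2 = 24 m
2–3 s: |2| × 1 = 2 m
3–5 s: |9| × 2 = 18 m
5–9 s: |2| × 4 = 8 m
Total distance = 52 m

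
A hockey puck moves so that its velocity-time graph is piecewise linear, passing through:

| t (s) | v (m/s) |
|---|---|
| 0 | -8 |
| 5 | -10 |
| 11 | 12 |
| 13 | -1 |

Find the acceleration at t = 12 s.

Acceleration is the slope of the v-t graph on 11–13 s: (-1 − 12)/(13 − 11) = -6.5 m/s².

-6.5 m/s²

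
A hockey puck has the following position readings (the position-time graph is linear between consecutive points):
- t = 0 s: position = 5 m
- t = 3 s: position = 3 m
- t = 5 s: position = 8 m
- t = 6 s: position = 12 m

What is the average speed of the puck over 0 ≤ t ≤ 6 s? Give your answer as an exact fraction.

11/6 m/s

Average speed = (total path length)/(elapsed time); on a piecewise-linear x-t graph the path length is Σ|Δx|.
0–3 s: |Δx| = |3 − 5| = 2 m
3–5 s: |Δx| = |8 − 3| = 5 m
5–6 s: |Δx| = |12 − 8| = 4 m
Total path = 11 m; average speed = 11/6 = 11/6 m/s.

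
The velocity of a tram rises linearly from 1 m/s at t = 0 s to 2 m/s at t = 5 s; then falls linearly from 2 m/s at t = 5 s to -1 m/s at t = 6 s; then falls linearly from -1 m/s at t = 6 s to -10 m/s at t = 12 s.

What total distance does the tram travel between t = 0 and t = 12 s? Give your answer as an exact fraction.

Distance (not displacement) is the total path length: add the absolute areas under v-t.
0–5 s: |½(1 + 2)(5)| = 7.5 m
5–6 s: v = 0 at t = 17/3 s; triangle areas 2/3 + 1/6 = 5/6 m
6–12 s: |½(-1 + -10)(6)| = 33 m
Total distance = 124/3 m

124/3 m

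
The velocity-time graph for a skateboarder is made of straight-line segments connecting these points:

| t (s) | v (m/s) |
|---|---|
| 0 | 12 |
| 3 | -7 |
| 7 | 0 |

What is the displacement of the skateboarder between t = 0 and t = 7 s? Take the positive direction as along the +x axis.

-6.5 m

Net displacement equals the area under the velocity-time graph (areas below the axis count negative).
0–3 s: ½(12 + -7)(3) = 7.5 m
3–7 s: ½(-7 + 0)(4) = -14 m
Net displacement = -6.5 m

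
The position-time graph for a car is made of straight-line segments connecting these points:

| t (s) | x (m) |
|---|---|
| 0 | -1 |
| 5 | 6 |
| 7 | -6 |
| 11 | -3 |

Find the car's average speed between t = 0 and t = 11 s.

2 m/s

Average speed = (total path length)/(elapsed time); on a piecewise-linear x-t graph the path length is Σ|Δx|.
0–5 s: |Δx| = |6 − -1| = 7 m
5–7 s: |Δx| = |-6 − 6| = 12 m
7–11 s: |Δx| = |-3 − -6| = 3 m
Total path = 22 m; average speed = 22/11 = 2 m/s.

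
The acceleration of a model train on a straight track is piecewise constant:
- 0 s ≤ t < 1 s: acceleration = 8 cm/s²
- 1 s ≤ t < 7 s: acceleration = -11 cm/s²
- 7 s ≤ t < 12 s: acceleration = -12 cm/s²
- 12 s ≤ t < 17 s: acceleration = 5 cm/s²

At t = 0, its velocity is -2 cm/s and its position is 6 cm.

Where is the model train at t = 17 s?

On each constant-a segment, Δv = aΔt and Δx = v₀Δt + ½aΔt²; chain segment to segment.
0–1 s: v starts -2 cm/s; Δx = -2·1 + ½·8·1² = 2 cm; v ends 6 cm/s.
1–7 s: v starts 6 cm/s; Δx = 6·6 + ½·-11·6² = -162 cm; v ends -60 cm/s.
7–12 s: v starts -60 cm/s; Δx = -60·5 + ½·-12·5² = -450 cm; v ends -120 cm/s.
12–17 s: v starts -120 cm/s; Δx = -120·5 + ½·5·5² = -537.5 cm; v ends -95 cm/s.
x(17) = 6 + Σ Δx = -1141.5 cm.

-1141.5 cm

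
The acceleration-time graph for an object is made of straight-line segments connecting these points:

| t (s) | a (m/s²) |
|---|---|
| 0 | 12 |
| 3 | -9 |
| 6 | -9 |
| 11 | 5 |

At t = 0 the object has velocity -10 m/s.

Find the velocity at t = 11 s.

Δv equals the area under the a-t graph; then v = v₀ + Δv.
0–3 s: ½(12 + -9)(3) = 4.5 m/s
3–6 s: -9 × 3 = -27 m/s
6–11 s: ½(-9 + 5)(5) = -10 m/s
Δv = -32.5 m/s, so v(11) = -10 + (-32.5) = -42.5 m/s.

-42.5 m/s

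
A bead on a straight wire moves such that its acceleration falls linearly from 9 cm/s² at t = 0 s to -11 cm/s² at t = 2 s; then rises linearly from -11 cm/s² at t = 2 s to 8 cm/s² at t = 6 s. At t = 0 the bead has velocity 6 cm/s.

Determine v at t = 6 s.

Δv equals the area under the a-t graph; then v = v₀ + Δv.
0–2 s: ½(9 + -11)(2) = -2 cm/s
2–6 s: ½(-11 + 8)(4) = -6 cm/s
Δv = -8 cm/s, so v(6) = 6 + (-8) = -2 cm/s.

-2 cm/s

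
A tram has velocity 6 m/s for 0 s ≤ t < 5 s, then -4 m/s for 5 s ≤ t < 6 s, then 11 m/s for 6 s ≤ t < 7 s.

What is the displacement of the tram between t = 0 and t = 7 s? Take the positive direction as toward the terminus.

Displacement is the signed area under the v-t curve.
0–5 s: 6 × 5 = 30 m
5–6 s: -4 × 1 = -4 m
6–7 s: 11 × 1 = 11 m
Net displacement = 37 m

37 m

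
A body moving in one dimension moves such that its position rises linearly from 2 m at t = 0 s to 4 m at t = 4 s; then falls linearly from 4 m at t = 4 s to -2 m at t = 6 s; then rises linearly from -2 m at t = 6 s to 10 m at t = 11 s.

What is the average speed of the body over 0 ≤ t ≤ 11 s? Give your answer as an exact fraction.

Average speed = (total path length)/(elapsed time); on a piecewise-linear x-t graph the path length is Σ|Δx|.
0–4 s: |Δx| = |4 − 2| = 2 m
4–6 s: |Δx| = |-2 − 4| = 6 m
6–11 s: |Δx| = |10 − -2| = 12 m
Total path = 20 m; average speed = 20/11 = 20/11 m/s.

20/11 m/s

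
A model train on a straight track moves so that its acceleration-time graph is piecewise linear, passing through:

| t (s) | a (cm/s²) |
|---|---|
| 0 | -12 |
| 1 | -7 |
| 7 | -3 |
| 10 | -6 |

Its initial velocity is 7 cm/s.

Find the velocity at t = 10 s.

-46 cm/s

Δv equals the area under the a-t graph; then v = v₀ + Δv.
0–1 s: ½(-12 + -7)(1) = -9.5 cm/s
1–7 s: ½(-7 + -3)(6) = -30 cm/s
7–10 s: ½(-3 + -6)(3) = -13.5 cm/s
Δv = -53 cm/s, so v(10) = 7 + (-53) = -46 cm/s.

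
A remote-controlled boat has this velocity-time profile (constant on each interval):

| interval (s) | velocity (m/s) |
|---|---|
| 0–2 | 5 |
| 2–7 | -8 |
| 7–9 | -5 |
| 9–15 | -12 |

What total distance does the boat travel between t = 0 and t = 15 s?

Distance (not displacement) is the total path length: add the absolute areas under v-t.
0–2 s: |5| × 2 = 10 m
2–7 s: |-8| × 5 = 40 m
7–9 s: |-5| × 2 = 10 m
9–15 s: |-12| × 6 = 72 m
Total distance = 132 m

132 m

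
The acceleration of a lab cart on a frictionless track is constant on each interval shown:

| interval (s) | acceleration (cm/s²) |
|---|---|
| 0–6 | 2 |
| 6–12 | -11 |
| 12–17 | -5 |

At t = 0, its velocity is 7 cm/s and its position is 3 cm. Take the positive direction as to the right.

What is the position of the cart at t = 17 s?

-300.5 cm

On each constant-a segment, Δv = aΔt and Δx = v₀Δt + ½aΔt²; chain segment to segment.
0–6 s: v starts 7 cm/s; Δx = 7·6 + ½·2·6² = 78 cm; v ends 19 cm/s.
6–12 s: v starts 19 cm/s; Δx = 19·6 + ½·-11·6² = -84 cm; v ends -47 cm/s.
12–17 s: v starts -47 cm/s; Δx = -47·5 + ½·-5·5² = -297.5 cm; v ends -72 cm/s.
x(17) = 3 + Σ Δx = -300.5 cm.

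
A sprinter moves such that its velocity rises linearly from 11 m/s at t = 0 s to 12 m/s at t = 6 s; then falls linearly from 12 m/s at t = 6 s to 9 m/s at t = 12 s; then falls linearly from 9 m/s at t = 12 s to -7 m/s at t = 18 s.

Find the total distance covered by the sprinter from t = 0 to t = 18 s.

Distance (not displacement) is the total path length: add the absolute areas under v-t.
0–6 s: |½(11 + 12)(6)| = 69 m
6–12 s: |½(12 + 9)(6)| = 63 m
12–18 s: v = 0 at t = 15.375 s; triangle areas 15.1875 + 9.1875 = 24.375 m
Total distance = 156.375 m

156.375 m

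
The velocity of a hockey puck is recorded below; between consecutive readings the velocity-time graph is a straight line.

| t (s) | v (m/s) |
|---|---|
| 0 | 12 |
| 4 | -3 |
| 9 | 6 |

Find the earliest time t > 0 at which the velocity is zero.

t = 3.2 s

v changes sign on 0–4 s (from 12 to -3); the graph is linear there, so v = 0 at t = 0 + (-12)·(4 − 0)/(-3 − 12) = 3.2 s.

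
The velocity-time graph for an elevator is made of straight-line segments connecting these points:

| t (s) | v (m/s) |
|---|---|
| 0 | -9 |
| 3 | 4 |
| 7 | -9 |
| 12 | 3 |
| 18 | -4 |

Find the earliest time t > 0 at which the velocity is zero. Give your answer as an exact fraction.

v changes sign on 0–3 s (from -9 to 4); the graph is linear there, so v = 0 at t = 0 + (9)·(3 − 0)/(4 − -9) = 27/13 s.

t = 27/13 s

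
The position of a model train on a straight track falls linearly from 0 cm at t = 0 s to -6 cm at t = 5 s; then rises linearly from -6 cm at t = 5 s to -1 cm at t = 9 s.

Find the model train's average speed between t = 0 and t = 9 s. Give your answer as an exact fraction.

11/9 cm/s

Average speed = (total path length)/(elapsed time); on a piecewise-linear x-t graph the path length is Σ|Δx|.
0–5 s: |Δx| = |-6 − 0| = 6 cm
5–9 s: |Δx| = |-1 − -6| = 5 cm
Total path = 11 cm; average speed = 11/9 = 11/9 cm/s.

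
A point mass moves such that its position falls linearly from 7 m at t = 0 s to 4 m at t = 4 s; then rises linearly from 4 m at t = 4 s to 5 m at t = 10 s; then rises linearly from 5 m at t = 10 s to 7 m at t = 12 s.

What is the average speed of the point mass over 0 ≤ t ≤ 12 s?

Average speed = (total path length)/(elapsed time); on a piecewise-linear x-t graph the path length is Σ|Δx|.
0–4 s: |Δx| = |4 − 7| = 3 m
4–10 s: |Δx| = |5 − 4| = 1 m
10–12 s: |Δx| = |7 − 5| = 2 m
Total path = 6 m; average speed = 6/12 = 0.5 m/s.

0.5 m/s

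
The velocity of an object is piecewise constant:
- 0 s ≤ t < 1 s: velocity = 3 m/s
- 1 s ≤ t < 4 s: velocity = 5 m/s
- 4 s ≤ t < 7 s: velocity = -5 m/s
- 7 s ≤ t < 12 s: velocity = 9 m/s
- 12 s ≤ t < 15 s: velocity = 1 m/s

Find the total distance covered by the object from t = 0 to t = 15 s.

Total distance travelled is ∫|v| dt — sum the magnitudes of each area piece.
0–1 s: |3| × 1 = 3 m
1–4 s: |5| × 3 = 15 m
4–7 s: |-5| × 3 = 15 m
7–12 s: |9| × 5 = 45 m
12–15 s: |1| × 3 = 3 m
Total distance = 81 m

81 m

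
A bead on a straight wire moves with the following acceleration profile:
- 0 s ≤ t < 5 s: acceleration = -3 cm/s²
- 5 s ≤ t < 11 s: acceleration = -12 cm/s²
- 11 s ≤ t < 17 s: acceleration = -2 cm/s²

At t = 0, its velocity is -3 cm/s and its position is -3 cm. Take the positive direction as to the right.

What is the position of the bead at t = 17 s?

-955.5 cm

On each constant-a segment, Δv = aΔt and Δx = v₀Δt + ½aΔt²; chain segment to segment.
0–5 s: v starts -3 cm/s; Δx = -3·5 + ½·-3·5² = -52.5 cm; v ends -18 cm/s.
5–11 s: v starts -18 cm/s; Δx = -18·6 + ½·-12·6² = -324 cm; v ends -90 cm/s.
11–17 s: v starts -90 cm/s; Δx = -90·6 + ½·-2·6² = -576 cm; v ends -102 cm/s.
x(17) = -3 + Σ Δx = -955.5 cm.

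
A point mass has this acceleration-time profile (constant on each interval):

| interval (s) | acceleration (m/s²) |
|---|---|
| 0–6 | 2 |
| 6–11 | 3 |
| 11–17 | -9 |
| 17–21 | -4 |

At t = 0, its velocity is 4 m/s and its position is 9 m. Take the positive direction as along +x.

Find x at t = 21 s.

On each constant-a segment, Δv = aΔt and Δx = v₀Δt + ½aΔt²; chain segment to segment.
0–6 s: v starts 4 m/s; Δx = 4·6 + ½·2·6² = 60 m; v ends 16 m/s.
6–11 s: v starts 16 m/s; Δx = 16·5 + ½·3·5² = 117.5 m; v ends 31 m/s.
11–17 s: v starts 31 m/s; Δx = 31·6 + ½·-9·6² = 24 m; v ends -23 m/s.
17–21 s: v starts -23 m/s; Δx = -23·4 + ½·-4·4² = -124 m; v ends -39 m/s.
x(21) = 9 + Σ Δx = 86.5 m.

86.5 m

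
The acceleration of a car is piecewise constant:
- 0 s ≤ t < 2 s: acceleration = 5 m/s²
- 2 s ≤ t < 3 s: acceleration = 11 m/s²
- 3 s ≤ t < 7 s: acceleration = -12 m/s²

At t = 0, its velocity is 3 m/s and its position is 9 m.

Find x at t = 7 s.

43.5 m

On each constant-a segment, Δv = aΔt and Δx = v₀Δt + ½aΔt²; chain segment to segment.
0–2 s: v starts 3 m/s; Δx = 3·2 + ½·5·2² = 16 m; v ends 13 m/s.
2–3 s: v starts 13 m/s; Δx = 13·1 + ½·11·1² = 18.5 m; v ends 24 m/s.
3–7 s: v starts 24 m/s; Δx = 24·4 + ½·-12·4² = 0 m; v ends -24 m/s.
x(7) = 9 + Σ Δx = 43.5 m.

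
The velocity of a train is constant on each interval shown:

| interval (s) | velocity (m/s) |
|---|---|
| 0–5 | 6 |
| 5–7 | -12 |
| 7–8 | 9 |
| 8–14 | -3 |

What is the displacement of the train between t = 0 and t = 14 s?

Net displacement equals the area under the velocity-time graph (areas below the axis count negative).
0–5 s: 6 × 5 = 30 m
5–7 s: -12 × 2 = -24 m
7–8 s: 9 × 1 = 9 m
8–14 s: -3 × 6 = -18 m
Net displacement = -3 m

-3 m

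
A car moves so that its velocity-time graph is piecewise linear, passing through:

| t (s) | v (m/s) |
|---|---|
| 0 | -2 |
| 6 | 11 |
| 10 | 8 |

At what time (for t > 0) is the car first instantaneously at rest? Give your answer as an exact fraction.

v changes sign on 0–6 s (from -2 to 11); the graph is linear there, so v = 0 at t = 0 + (2)·(6 − 0)/(11 − -2) = 12/13 s.

t = 12/13 s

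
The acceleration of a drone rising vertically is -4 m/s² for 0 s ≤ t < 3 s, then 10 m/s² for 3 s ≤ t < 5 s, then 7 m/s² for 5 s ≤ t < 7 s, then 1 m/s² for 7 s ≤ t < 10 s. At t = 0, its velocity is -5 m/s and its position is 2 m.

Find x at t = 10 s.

30.5 m

On each constant-a segment, Δv = aΔt and Δx = v₀Δt + ½aΔt²; chain segment to segment.
0–3 s: v starts -5 m/s; Δx = -5·3 + ½·-4·3² = -33 m; v ends -17 m/s.
3–5 s: v starts -17 m/s; Δx = -17·2 + ½·10·2² = -14 m; v ends 3 m/s.
5–7 s: v starts 3 m/s; Δx = 3·2 + ½·7·2² = 20 m; v ends 17 m/s.
7–10 s: v starts 17 m/s; Δx = 17·3 + ½·1·3² = 55.5 m; v ends 20 m/s.
x(10) = 2 + Σ Δx = 30.5 m.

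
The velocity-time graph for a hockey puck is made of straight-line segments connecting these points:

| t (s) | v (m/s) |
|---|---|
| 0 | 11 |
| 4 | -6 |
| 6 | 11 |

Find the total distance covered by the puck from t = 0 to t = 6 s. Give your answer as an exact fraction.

Distance (not displacement) is the total path length: add the absolute areas under v-t.
0–4 s: v = 0 at t = 44/17 s; triangle areas 242/17 + 72/17 = 314/17 m
4–6 s: v = 0 at t = 80/17 s; triangle areas 36/17 + 121/17 = 157/17 m
Total distance = 471/17 m

471/17 m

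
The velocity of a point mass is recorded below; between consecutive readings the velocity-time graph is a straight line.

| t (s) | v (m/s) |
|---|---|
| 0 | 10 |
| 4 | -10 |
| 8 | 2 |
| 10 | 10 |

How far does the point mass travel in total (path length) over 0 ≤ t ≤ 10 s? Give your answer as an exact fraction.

Total distance travelled is ∫|v| dt — sum the magnitudes of each area piece.
0–4 s: v = 0 at t = 2 s; triangle areas 10 + 10 = 20 m
4–8 s: v = 0 at t = 22/3 s; triangle areas 50/3 + 2/3 = 52/3 m
8–10 s: |½(2 + 10)(2)| = 12 m
Total distance = 148/3 m

148/3 m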